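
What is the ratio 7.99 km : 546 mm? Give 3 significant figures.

(7.99 × 10³) / (546 × 10⁻³) = 0.01463 × 10⁶

14600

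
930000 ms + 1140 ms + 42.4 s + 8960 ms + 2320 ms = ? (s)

984.82 s

In s:
  930000 ms = 930000 × 10^-3 s = 930
  1140 ms = 1140 × 10^-3 s = 1.14
  42.4 s → 42.4
  8960 ms = 8960 × 10^-3 s = 8.96
  2320 ms = 2320 × 10^-3 s = 2.32
Sum: 930 + 1.14 + 42.4 + 8.96 + 2.32 = 984.82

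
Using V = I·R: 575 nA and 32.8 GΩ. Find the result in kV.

575 × 10⁻⁹ × 32.8 × 10⁹ = 18860 V

18.86 kV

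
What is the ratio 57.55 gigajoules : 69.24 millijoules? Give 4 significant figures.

831200000000

(57.55 × 10⁹) / (69.24 × 10⁻³) = 0.83117 × 10¹²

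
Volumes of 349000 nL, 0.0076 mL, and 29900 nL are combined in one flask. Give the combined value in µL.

In µL:
  349000 nL = 349000 × 10⁻³ µL = 349
  0.0076 mL = 0.0076 × 10³ µL = 7.6
  29900 nL = 29900 × 10⁻³ µL = 29.9
Sum: 349 + 7.6 + 29.9 = 386.5

386.5 µL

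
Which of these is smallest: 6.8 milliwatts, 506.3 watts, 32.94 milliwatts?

6.8 milliwatts

6.8 milliwatts = 0.0068 watts
506.3 watts = 506.3 watts
32.94 milliwatts = 0.03294 watts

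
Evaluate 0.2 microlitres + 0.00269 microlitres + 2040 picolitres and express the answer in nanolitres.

204.73 nanolitres

In nanolitres:
  0.2 microlitres = 0.2 × 10^3 nanolitres = 200
  0.00269 microlitres = 0.00269 × 10^3 nanolitres = 2.69
  2040 picolitres = 2040 × 10^-3 nanolitres = 2.04
Sum: 200 + 2.69 + 2.04 = 204.73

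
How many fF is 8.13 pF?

8130 fF

pico = 10⁻¹², femto = 10⁻¹⁵; factor is 10³.
8.13 × 10³ = 8130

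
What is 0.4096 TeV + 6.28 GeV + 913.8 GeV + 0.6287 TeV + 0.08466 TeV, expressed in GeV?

In GeV:
  0.4096 TeV = 0.4096e3 GeV = 409.6
  6.28 GeV → 6.28
  913.8 GeV → 913.8
  0.6287 TeV = 0.6287e3 GeV = 628.7
  0.08466 TeV = 0.08466e3 GeV = 84.66
Sum: 409.6 + 6.28 + 913.8 + 628.7 + 84.66 = 2043.04

2043.04 GeV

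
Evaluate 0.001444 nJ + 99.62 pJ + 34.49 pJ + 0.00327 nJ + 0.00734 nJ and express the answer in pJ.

In pJ:
  0.001444 nJ = 0.001444 × 10³ pJ = 1.444
  99.62 pJ → 99.62
  34.49 pJ → 34.49
  0.00327 nJ = 0.00327 × 10³ pJ = 3.27
  0.00734 nJ = 0.00734 × 10³ pJ = 7.34
Sum: 1.444 + 99.62 + 34.49 + 3.27 + 7.34 = 146.164

146.164 pJ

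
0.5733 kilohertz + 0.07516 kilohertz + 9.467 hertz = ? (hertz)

657.927 hertz

In hertz:
  0.5733 kilohertz = 0.5733e3 hertz = 573.3
  0.07516 kilohertz = 0.07516e3 hertz = 75.16
  9.467 hertz → 9.467
Sum: 573.3 + 75.16 + 9.467 = 657.927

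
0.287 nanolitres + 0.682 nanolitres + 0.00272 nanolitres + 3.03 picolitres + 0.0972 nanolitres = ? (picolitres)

1071.95 picolitres

In picolitres:
  0.287 nanolitres = 0.287e3 picolitres = 287
  0.682 nanolitres = 0.682e3 picolitres = 682
  0.00272 nanolitres = 0.00272e3 picolitres = 2.72
  3.03 picolitres → 3.03
  0.0972 nanolitres = 0.0972e3 picolitres = 97.2
Sum: 287 + 682 + 2.72 + 3.03 + 97.2 = 1071.95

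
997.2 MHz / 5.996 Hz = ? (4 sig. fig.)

(997.2 × 10⁶) / (5.996) = 166.31 × 10⁶

166300000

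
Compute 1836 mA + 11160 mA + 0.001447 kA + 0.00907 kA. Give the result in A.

23.513 A

In A:
  1836 mA = 1836 × 10^-3 A = 1.836
  11160 mA = 11160 × 10^-3 A = 11.16
  0.001447 kA = 0.001447 × 10^3 A = 1.447
  0.00907 kA = 0.00907 × 10^3 A = 9.07
Sum: 1.836 + 11.16 + 1.447 + 9.07 = 23.513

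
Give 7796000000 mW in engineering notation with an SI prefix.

7.796 MW

= 7.796e6 W; 1e6 is mega.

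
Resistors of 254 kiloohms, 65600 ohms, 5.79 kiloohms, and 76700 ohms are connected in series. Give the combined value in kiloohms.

402.09 kiloohms

In kiloohms:
  254 kiloohms → 254
  65600 ohms = 65600 × 10^-3 kiloohms = 65.6
  5.79 kiloohms → 5.79
  76700 ohms = 76700 × 10^-3 kiloohms = 76.7
Sum: 254 + 65.6 + 5.79 + 76.7 = 402.09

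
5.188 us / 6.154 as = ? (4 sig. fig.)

(5.188 × 10⁻⁶) / (6.154 × 10⁻¹⁸) = 0.84303 × 10¹²

843000000000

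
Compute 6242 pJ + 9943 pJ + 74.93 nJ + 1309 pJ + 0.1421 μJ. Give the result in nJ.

In nJ:
  6242 pJ = 6242e-3 nJ = 6.242
  9943 pJ = 9943e-3 nJ = 9.943
  74.93 nJ → 74.93
  1309 pJ = 1309e-3 nJ = 1.309
  0.1421 μJ = 0.1421e3 nJ = 142.1
Sum: 6.242 + 9.943 + 74.93 + 1.309 + 142.1 = 234.524

234.524 nJ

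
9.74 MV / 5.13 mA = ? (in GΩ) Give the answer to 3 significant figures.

(9.74 × 10⁶) / (5.13 × 10⁻³) = 1.8986 × 10⁹ Ω

1.90 GΩ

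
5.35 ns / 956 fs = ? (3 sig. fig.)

(5.35 × 10⁻⁹) / (956 × 10⁻¹⁵) = 0.005596 × 10⁶

5600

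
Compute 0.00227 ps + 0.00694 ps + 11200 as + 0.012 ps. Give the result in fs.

32.41 fs

In fs:
  0.00227 ps = 0.00227e3 fs = 2.27
  0.00694 ps = 0.00694e3 fs = 6.94
  11200 as = 11200e-3 fs = 11.2
  0.012 ps = 0.012e3 fs = 12
Sum: 2.27 + 6.94 + 11.2 + 12 = 32.41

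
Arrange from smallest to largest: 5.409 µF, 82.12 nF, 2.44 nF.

5.409 µF = 0.000005409 F
82.12 nF = 0.00000008212 F
2.44 nF = 0.00000000244 F

2.44 nF < 82.12 nF < 5.409 µF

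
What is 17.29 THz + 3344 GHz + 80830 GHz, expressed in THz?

In THz:
  17.29 THz → 17.29
  3344 GHz = 3344 × 10⁻³ THz = 3.344
  80830 GHz = 80830 × 10⁻³ THz = 80.83
Sum: 17.29 + 3.344 + 80.83 = 101.464

101.464 THz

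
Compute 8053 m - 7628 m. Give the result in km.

0.425 km

In km:
  8053 m = 8053e-3 km = 8.053
  7628 m = 7628e-3 km = 7.628
Difference: 8.053 - 7.628 = 0.425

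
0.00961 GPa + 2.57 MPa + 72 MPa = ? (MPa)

84.18 MPa

In MPa:
  0.00961 GPa = 0.00961 × 10³ MPa = 9.61
  2.57 MPa → 2.57
  72 MPa → 72
Sum: 9.61 + 2.57 + 72 = 84.18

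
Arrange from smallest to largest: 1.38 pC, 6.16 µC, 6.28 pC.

1.38 pC < 6.28 pC < 6.16 µC

1.38 pC = 0.00000000000138 C
6.16 µC = 0.00000616 C
6.28 pC = 0.00000000000628 C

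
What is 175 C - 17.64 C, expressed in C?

157.36 C

In C:
  175 C → 175
  17.64 C → 17.64
Difference: 175 - 17.64 = 157.36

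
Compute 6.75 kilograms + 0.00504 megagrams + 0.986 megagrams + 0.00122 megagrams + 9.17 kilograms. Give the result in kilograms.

In kilograms:
  6.75 kilograms → 6.75
  0.00504 megagrams = 0.00504e3 kilograms = 5.04
  0.986 megagrams = 0.986e3 kilograms = 986
  0.00122 megagrams = 0.00122e3 kilograms = 1.22
  9.17 kilograms → 9.17
Sum: 6.75 + 5.04 + 986 + 1.22 + 9.17 = 1008.18

1008.18 kilograms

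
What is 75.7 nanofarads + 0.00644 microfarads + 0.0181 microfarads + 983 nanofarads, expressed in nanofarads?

In nanofarads:
  75.7 nanofarads → 75.7
  0.00644 microfarads = 0.00644 × 10³ nanofarads = 6.44
  0.0181 microfarads = 0.0181 × 10³ nanofarads = 18.1
  983 nanofarads → 983
Sum: 75.7 + 6.44 + 18.1 + 983 = 1083.24

1083.24 nanofarads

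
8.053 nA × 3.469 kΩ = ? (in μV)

8.053e-9 × 3.469e3 = 27.935857e-6 V

27.935857 μV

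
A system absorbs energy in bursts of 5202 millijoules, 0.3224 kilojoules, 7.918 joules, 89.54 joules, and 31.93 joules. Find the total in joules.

In joules:
  5202 millijoules = 5202 × 10^-3 joules = 5.202
  0.3224 kilojoules = 0.3224 × 10^3 joules = 322.4
  7.918 joules → 7.918
  89.54 joules → 89.54
  31.93 joules → 31.93
Sum: 5.202 + 322.4 + 7.918 + 89.54 + 31.93 = 456.99

456.99 joules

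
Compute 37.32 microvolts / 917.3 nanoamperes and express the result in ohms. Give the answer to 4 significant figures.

40.68 ohms

(37.32 × 10^-6) / (917.3 × 10^-9) = 0.0406846 × 10^3 Ω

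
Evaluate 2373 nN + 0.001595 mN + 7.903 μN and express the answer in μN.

11.871 μN

In μN:
  2373 nN = 2373 × 10⁻³ μN = 2.373
  0.001595 mN = 0.001595 × 10³ μN = 1.595
  7.903 μN → 7.903
Sum: 2.373 + 1.595 + 7.903 = 11.871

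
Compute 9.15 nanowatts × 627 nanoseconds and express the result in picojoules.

9.15 × 10^-9 × 627 × 10^-9 = 5737.05 × 10^-18 J

0.00573705 picojoules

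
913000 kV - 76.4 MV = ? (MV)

836.6 MV

In MV:
  913000 kV = 913000e-3 MV = 913
  76.4 MV → 76.4
Difference: 913 - 76.4 = 836.6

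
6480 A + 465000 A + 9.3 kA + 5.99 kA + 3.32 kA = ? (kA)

In kA:
  6480 A = 6480 × 10⁻³ kA = 6.48
  465000 A = 465000 × 10⁻³ kA = 465
  9.3 kA → 9.3
  5.99 kA → 5.99
  3.32 kA → 3.32
Sum: 6.48 + 465 + 9.3 + 5.99 + 3.32 = 490.09

490.09 kA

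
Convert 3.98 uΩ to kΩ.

micro = 10⁻⁶, kilo = 10³; factor is 10⁻⁹.
3.98 × 10⁻⁹ = 0.00000000398

0.00000000398 kΩ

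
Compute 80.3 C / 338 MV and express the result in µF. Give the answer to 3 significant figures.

(80.3) / (338e6) = 0.23757e-6 F

0.238 µF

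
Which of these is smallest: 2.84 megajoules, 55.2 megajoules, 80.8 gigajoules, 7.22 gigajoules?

2.84 megajoules = 2840000 joules
55.2 megajoules = 55200000 joules
80.8 gigajoules = 80800000000 joules
7.22 gigajoules = 7220000000 joules

2.84 megajoules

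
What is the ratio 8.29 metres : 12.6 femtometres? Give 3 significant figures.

(8.29) / (12.6 × 10⁻¹⁵) = 0.6579 × 10¹⁵

658000000000000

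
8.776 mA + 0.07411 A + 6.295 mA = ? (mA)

In mA:
  8.776 mA → 8.776
  0.07411 A = 0.07411 × 10^3 mA = 74.11
  6.295 mA → 6.295
Sum: 8.776 + 74.11 + 6.295 = 89.181

89.181 mA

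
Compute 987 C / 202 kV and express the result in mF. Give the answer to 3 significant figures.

(987) / (202e3) = 4.8861e-3 F

4.89 mF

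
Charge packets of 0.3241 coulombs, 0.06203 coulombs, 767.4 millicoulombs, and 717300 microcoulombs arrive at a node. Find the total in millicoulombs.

In millicoulombs:
  0.3241 coulombs = 0.3241e3 millicoulombs = 324.1
  0.06203 coulombs = 0.06203e3 millicoulombs = 62.03
  767.4 millicoulombs → 767.4
  717300 microcoulombs = 717300e-3 millicoulombs = 717.3
Sum: 324.1 + 62.03 + 767.4 + 717.3 = 1870.83

1870.83 millicoulombs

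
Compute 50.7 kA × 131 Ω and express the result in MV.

50.7 × 10^3 × 131 = 6641.7 × 10^3 V

6.6417 MV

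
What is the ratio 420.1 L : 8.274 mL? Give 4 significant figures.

(420.1) / (8.274 × 10⁻³) = 50.774 × 10³

50770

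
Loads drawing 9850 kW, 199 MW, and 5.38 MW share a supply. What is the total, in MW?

In MW:
  9850 kW = 9850 × 10^-3 MW = 9.85
  199 MW → 199
  5.38 MW → 5.38
Sum: 9.85 + 199 + 5.38 = 214.23

214.23 MW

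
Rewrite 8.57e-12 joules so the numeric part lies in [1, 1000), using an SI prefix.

= 8.57e-12 joules; 1e-12 is pico.

8.57 picojoules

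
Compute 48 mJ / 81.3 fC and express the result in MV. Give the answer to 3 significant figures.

590000 MV

(48 × 10⁻³) / (81.3 × 10⁻¹⁵) = 0.59041 × 10¹² V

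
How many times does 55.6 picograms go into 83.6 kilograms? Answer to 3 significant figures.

1500000000000000

(83.6e3) / (55.6e-12) = 1.504e15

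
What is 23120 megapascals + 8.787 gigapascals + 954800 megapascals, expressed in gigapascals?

In gigapascals:
  23120 megapascals = 23120e-3 gigapascals = 23.12
  8.787 gigapascals → 8.787
  954800 megapascals = 954800e-3 gigapascals = 954.8
Sum: 23.12 + 8.787 + 954.8 = 986.707

986.707 gigapascals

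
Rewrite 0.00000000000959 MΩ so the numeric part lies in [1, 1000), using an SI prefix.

9.59 uΩ

= 9.59 × 10⁻⁶ Ω; 10⁻⁶ is micro.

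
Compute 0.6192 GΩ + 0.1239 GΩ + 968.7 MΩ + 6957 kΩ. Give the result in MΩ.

In MΩ:
  0.6192 GΩ = 0.6192e3 MΩ = 619.2
  0.1239 GΩ = 0.1239e3 MΩ = 123.9
  968.7 MΩ → 968.7
  6957 kΩ = 6957e-3 MΩ = 6.957
Sum: 619.2 + 123.9 + 968.7 + 6.957 = 1718.757

1718.757 MΩ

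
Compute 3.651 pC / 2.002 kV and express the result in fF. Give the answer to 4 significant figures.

(3.651 × 10^-12) / (2.002 × 10^3) = 1.82368 × 10^-15 F

1.824 fF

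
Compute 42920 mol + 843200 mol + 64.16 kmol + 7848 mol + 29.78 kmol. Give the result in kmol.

987.908 kmol

In kmol:
  42920 mol = 42920e-3 kmol = 42.92
  843200 mol = 843200e-3 kmol = 843.2
  64.16 kmol → 64.16
  7848 mol = 7848e-3 kmol = 7.848
  29.78 kmol → 29.78
Sum: 42.92 + 843.2 + 64.16 + 7.848 + 29.78 = 987.908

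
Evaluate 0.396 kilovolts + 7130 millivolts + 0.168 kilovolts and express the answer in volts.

571.13 volts

In volts:
  0.396 kilovolts = 0.396 × 10³ volts = 396
  7130 millivolts = 7130 × 10⁻³ volts = 7.13
  0.168 kilovolts = 0.168 × 10³ volts = 168
Sum: 396 + 7.13 + 168 = 571.13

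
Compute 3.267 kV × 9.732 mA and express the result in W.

3.267 × 10^3 × 9.732 × 10^-3 = 31.794444 W

31.794444 W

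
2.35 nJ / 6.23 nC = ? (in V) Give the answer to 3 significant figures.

(2.35 × 10^-9) / (6.23 × 10^-9) = 0.37721 V

0.377 V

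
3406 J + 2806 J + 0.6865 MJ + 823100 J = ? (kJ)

1515.812 kJ

In kJ:
  3406 J = 3406 × 10⁻³ kJ = 3.406
  2806 J = 2806 × 10⁻³ kJ = 2.806
  0.6865 MJ = 0.6865 × 10³ kJ = 686.5
  823100 J = 823100 × 10⁻³ kJ = 823.1
Sum: 3.406 + 2.806 + 686.5 + 823.1 = 1515.812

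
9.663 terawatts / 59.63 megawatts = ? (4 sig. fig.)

162000

(9.663e12) / (59.63e6) = 0.16205e6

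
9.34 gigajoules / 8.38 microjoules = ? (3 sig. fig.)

(9.34e9) / (8.38e-6) = 1.115e15

1110000000000000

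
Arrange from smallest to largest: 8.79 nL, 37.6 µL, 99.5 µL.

8.79 nL = 0.00000000879 L
37.6 µL = 0.0000376 L
99.5 µL = 0.0000995 L

8.79 nL < 37.6 µL < 99.5 µL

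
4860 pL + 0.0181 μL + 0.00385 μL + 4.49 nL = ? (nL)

In nL:
  4860 pL = 4860e-3 nL = 4.86
  0.0181 μL = 0.0181e3 nL = 18.1
  0.00385 μL = 0.00385e3 nL = 3.85
  4.49 nL → 4.49
Sum: 4.86 + 18.1 + 3.85 + 4.49 = 31.3

31.3 nL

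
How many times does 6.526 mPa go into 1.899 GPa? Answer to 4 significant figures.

(1.899 × 10⁹) / (6.526 × 10⁻³) = 0.29099 × 10¹²

291000000000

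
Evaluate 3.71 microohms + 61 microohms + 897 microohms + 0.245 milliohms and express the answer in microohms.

1206.71 microohms

In microohms:
  3.71 microohms → 3.71
  61 microohms → 61
  897 microohms → 897
  0.245 milliohms = 0.245 × 10³ microohms = 245
Sum: 3.71 + 61 + 897 + 245 = 1206.71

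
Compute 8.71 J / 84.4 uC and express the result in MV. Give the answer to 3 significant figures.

0.103 MV

(8.71) / (84.4 × 10⁻⁶) = 0.1032 × 10⁶ V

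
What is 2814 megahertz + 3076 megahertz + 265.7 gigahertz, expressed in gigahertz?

In gigahertz:
  2814 megahertz = 2814e-3 gigahertz = 2.814
  3076 megahertz = 3076e-3 gigahertz = 3.076
  265.7 gigahertz → 265.7
Sum: 2.814 + 3.076 + 265.7 = 271.59

271.59 gigahertz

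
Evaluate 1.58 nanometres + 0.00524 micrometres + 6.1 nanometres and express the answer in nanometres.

12.92 nanometres

In nanometres:
  1.58 nanometres → 1.58
  0.00524 micrometres = 0.00524e3 nanometres = 5.24
  6.1 nanometres → 6.1
Sum: 1.58 + 5.24 + 6.1 = 12.92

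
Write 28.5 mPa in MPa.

milli = 10^-3, mega = 10^6; factor is 10^-9.
28.5 × 10^-9 = 0.0000000285

0.0000000285 MPa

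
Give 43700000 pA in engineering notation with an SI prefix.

= 43.7 × 10^-6 A; 10^-6 is micro.

43.7 µA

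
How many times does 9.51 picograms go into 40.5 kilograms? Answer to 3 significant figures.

4260000000000000

(40.5 × 10³) / (9.51 × 10⁻¹²) = 4.259 × 10¹⁵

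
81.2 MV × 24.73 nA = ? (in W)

2.008076 W

81.2 × 10⁶ × 24.73 × 10⁻⁹ = 2008.076 × 10⁻³ W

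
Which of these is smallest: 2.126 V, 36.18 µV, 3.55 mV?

36.18 µV

2.126 V = 2.126 V
36.18 µV = 0.00003618 V
3.55 mV = 0.00355 V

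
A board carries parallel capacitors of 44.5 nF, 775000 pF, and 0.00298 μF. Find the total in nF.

822.48 nF

In nF:
  44.5 nF → 44.5
  775000 pF = 775000e-3 nF = 775
  0.00298 μF = 0.00298e3 nF = 2.98
Sum: 44.5 + 775 + 2.98 = 822.48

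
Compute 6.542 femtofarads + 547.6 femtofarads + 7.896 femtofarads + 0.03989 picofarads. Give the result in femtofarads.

In femtofarads:
  6.542 femtofarads → 6.542
  547.6 femtofarads → 547.6
  7.896 femtofarads → 7.896
  0.03989 picofarads = 0.03989 × 10³ femtofarads = 39.89
Sum: 6.542 + 547.6 + 7.896 + 39.89 = 601.928

601.928 femtofarads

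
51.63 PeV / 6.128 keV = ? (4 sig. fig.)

(51.63 × 10^15) / (6.128 × 10^3) = 8.4253 × 10^12

8425000000000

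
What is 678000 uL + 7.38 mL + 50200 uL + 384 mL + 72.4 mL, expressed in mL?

1191.98 mL

In mL:
  678000 uL = 678000 × 10^-3 mL = 678
  7.38 mL → 7.38
  50200 uL = 50200 × 10^-3 mL = 50.2
  384 mL → 384
  72.4 mL → 72.4
Sum: 678 + 7.38 + 50.2 + 384 + 72.4 = 1191.98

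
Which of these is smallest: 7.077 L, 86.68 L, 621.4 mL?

7.077 L = 7.077 L
86.68 L = 86.68 L
621.4 mL = 0.6214 L

621.4 mL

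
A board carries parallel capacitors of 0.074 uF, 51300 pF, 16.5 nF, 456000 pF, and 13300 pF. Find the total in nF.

In nF:
  0.074 uF = 0.074 × 10^3 nF = 74
  51300 pF = 51300 × 10^-3 nF = 51.3
  16.5 nF → 16.5
  456000 pF = 456000 × 10^-3 nF = 456
  13300 pF = 13300 × 10^-3 nF = 13.3
Sum: 74 + 51.3 + 16.5 + 456 + 13.3 = 611.1

611.1 nF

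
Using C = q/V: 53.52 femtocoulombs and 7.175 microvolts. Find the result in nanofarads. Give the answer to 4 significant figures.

7.459 nanofarads

(53.52e-15) / (7.175e-6) = 7.45923e-9 F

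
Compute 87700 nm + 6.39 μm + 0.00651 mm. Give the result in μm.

100.6 μm

In μm:
  87700 nm = 87700 × 10^-3 μm = 87.7
  6.39 μm → 6.39
  0.00651 mm = 0.00651 × 10^3 μm = 6.51
Sum: 87.7 + 6.39 + 6.51 = 100.6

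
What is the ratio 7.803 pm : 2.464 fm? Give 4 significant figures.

3167

(7.803 × 10⁻¹²) / (2.464 × 10⁻¹⁵) = 3.1668 × 10³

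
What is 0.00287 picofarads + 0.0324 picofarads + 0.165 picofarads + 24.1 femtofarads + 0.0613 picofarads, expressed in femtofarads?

285.67 femtofarads

In femtofarads:
  0.00287 picofarads = 0.00287 × 10³ femtofarads = 2.87
  0.0324 picofarads = 0.0324 × 10³ femtofarads = 32.4
  0.165 picofarads = 0.165 × 10³ femtofarads = 165
  24.1 femtofarads → 24.1
  0.0613 picofarads = 0.0613 × 10³ femtofarads = 61.3
Sum: 2.87 + 32.4 + 165 + 24.1 + 61.3 = 285.67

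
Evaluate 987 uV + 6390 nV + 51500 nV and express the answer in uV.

In uV:
  987 uV → 987
  6390 nV = 6390 × 10^-3 uV = 6.39
  51500 nV = 51500 × 10^-3 uV = 51.5
Sum: 987 + 6.39 + 51.5 = 1044.89

1044.89 uV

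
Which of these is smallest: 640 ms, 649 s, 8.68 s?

640 ms = 0.64 s
649 s = 649 s
8.68 s = 8.68 s

640 ms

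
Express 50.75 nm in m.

nano = 10^-9, (no prefix) = 10^0; factor is 10^-9.
50.75 × 10^-9 = 0.00000005075

0.00000005075 m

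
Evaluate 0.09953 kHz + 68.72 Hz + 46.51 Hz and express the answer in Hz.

214.76 Hz

In Hz:
  0.09953 kHz = 0.09953 × 10^3 Hz = 99.53
  68.72 Hz → 68.72
  46.51 Hz → 46.51
Sum: 99.53 + 68.72 + 46.51 = 214.76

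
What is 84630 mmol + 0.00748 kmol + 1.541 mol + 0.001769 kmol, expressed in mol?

In mol:
  84630 mmol = 84630e-3 mol = 84.63
  0.00748 kmol = 0.00748e3 mol = 7.48
  1.541 mol → 1.541
  0.001769 kmol = 0.001769e3 mol = 1.769
Sum: 84.63 + 7.48 + 1.541 + 1.769 = 95.42

95.42 mol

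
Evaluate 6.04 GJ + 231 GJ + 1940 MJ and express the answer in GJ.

238.98 GJ

In GJ:
  6.04 GJ → 6.04
  231 GJ → 231
  1940 MJ = 1940 × 10^-3 GJ = 1.94
Sum: 6.04 + 231 + 1.94 = 238.98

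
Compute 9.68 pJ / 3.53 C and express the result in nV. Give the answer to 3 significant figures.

0.00274 nV

(9.68 × 10^-12) / (3.53) = 2.7422 × 10^-12 V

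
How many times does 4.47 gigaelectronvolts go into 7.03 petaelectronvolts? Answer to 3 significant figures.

(7.03 × 10¹⁵) / (4.47 × 10⁹) = 1.573 × 10⁶

1570000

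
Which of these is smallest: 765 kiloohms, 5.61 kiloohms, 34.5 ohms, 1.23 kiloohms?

765 kiloohms = 765000 ohms
5.61 kiloohms = 5610 ohms
34.5 ohms = 34.5 ohms
1.23 kiloohms = 1230 ohms

34.5 ohms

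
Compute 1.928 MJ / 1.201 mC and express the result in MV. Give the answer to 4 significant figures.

(1.928e6) / (1.201e-3) = 1.60533e9 V

1605 MV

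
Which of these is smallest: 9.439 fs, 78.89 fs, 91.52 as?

91.52 as

9.439 fs = 0.000000000000009439 s
78.89 fs = 0.00000000000007889 s
91.52 as = 0.00000000000000009152 s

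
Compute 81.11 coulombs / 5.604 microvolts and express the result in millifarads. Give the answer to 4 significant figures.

(81.11) / (5.604e-6) = 14.4736e6 F

14470000000 millifarads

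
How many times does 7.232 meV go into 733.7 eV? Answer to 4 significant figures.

(733.7) / (7.232e-3) = 101.45e3

101500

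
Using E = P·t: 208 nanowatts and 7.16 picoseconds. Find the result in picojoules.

0.00000148928 picojoules

208e-9 × 7.16e-12 = 1489.28e-21 J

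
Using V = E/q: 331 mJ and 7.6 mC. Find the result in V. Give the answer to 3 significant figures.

(331 × 10⁻³) / (7.6 × 10⁻³) = 43.553 V

43.6 V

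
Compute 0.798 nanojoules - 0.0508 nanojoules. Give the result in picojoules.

747.2 picojoules

In picojoules:
  0.798 nanojoules = 0.798 × 10^3 picojoules = 798
  0.0508 nanojoules = 0.0508 × 10^3 picojoules = 50.8
Difference: 798 - 50.8 = 747.2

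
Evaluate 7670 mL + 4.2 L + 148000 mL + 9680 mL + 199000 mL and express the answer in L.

368.55 L

In L:
  7670 mL = 7670e-3 L = 7.67
  4.2 L → 4.2
  148000 mL = 148000e-3 L = 148
  9680 mL = 9680e-3 L = 9.68
  199000 mL = 199000e-3 L = 199
Sum: 7.67 + 4.2 + 148 + 9.68 + 199 = 368.55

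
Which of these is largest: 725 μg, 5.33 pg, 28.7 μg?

725 μg

725 μg = 0.000725 g
5.33 pg = 0.00000000000533 g
28.7 μg = 0.0000287 g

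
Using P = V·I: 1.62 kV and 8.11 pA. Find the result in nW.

1.62e3 × 8.11e-12 = 13.1382e-9 W

13.1382 nW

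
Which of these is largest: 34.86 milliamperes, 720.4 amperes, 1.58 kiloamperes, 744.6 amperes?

34.86 milliamperes = 0.03486 amperes
720.4 amperes = 720.4 amperes
1.58 kiloamperes = 1580 amperes
744.6 amperes = 744.6 amperes

1.58 kiloamperes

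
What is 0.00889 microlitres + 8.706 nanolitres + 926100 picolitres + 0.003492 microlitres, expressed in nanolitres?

In nanolitres:
  0.00889 microlitres = 0.00889 × 10³ nanolitres = 8.89
  8.706 nanolitres → 8.706
  926100 picolitres = 926100 × 10⁻³ nanolitres = 926.1
  0.003492 microlitres = 0.003492 × 10³ nanolitres = 3.492
Sum: 8.89 + 8.706 + 926.1 + 3.492 = 947.188

947.188 nanolitres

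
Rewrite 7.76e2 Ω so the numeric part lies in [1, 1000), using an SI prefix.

776 Ω

= 776 Ω; mantissa already in [1, 1000).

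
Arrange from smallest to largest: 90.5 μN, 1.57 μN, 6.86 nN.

90.5 μN = 0.0000905 N
1.57 μN = 0.00000157 N
6.86 nN = 0.00000000686 N

6.86 nN < 1.57 μN < 90.5 μN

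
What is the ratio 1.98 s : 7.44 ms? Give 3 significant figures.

266

(1.98) / (7.44 × 10⁻³) = 0.2661 × 10³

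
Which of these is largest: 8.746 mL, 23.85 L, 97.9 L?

8.746 mL = 0.008746 L
23.85 L = 23.85 L
97.9 L = 97.9 L

97.9 L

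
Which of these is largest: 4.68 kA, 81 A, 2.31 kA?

4.68 kA = 4680 A
81 A = 81 A
2.31 kA = 2310 A

4.68 kA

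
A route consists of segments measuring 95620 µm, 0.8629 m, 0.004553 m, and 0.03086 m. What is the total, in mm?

993.933 mm

In mm:
  95620 µm = 95620 × 10^-3 mm = 95.62
  0.8629 m = 0.8629 × 10^3 mm = 862.9
  0.004553 m = 0.004553 × 10^3 mm = 4.553
  0.03086 m = 0.03086 × 10^3 mm = 30.86
Sum: 95.62 + 862.9 + 4.553 + 30.86 = 993.933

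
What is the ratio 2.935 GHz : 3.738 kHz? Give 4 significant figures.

(2.935 × 10⁹) / (3.738 × 10³) = 0.78518 × 10⁶

785200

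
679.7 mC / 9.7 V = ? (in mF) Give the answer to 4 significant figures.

(679.7 × 10⁻³) / (9.7) = 70.0722 × 10⁻³ F

70.07 mF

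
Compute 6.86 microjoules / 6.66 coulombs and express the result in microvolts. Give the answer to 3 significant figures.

(6.86 × 10^-6) / (6.66) = 1.03 × 10^-6 V

1.03 microvolts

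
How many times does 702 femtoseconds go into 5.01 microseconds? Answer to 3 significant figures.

(5.01 × 10⁻⁶) / (702 × 10⁻¹⁵) = 0.007137 × 10⁹

7140000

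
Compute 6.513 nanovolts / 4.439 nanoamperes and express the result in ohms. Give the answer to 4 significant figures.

1.467 ohms

(6.513 × 10⁻⁹) / (4.439 × 10⁻⁹) = 1.46722 Ω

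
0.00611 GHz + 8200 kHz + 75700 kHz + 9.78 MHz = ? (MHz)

In MHz:
  0.00611 GHz = 0.00611e3 MHz = 6.11
  8200 kHz = 8200e-3 MHz = 8.2
  75700 kHz = 75700e-3 MHz = 75.7
  9.78 MHz → 9.78
Sum: 6.11 + 8.2 + 75.7 + 9.78 = 99.79

99.79 MHz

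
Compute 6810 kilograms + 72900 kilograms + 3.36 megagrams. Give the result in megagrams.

In megagrams:
  6810 kilograms = 6810 × 10⁻³ megagrams = 6.81
  72900 kilograms = 72900 × 10⁻³ megagrams = 72.9
  3.36 megagrams → 3.36
Sum: 6.81 + 72.9 + 3.36 = 83.07

83.07 megagrams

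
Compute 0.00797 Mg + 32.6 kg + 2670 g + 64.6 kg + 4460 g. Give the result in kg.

In kg:
  0.00797 Mg = 0.00797e3 kg = 7.97
  32.6 kg → 32.6
  2670 g = 2670e-3 kg = 2.67
  64.6 kg → 64.6
  4460 g = 4460e-3 kg = 4.46
Sum: 7.97 + 32.6 + 2.67 + 64.6 + 4.46 = 112.3

112.3 kg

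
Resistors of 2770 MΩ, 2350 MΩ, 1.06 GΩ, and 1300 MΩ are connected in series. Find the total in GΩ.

In GΩ:
  2770 MΩ = 2770 × 10^-3 GΩ = 2.77
  2350 MΩ = 2350 × 10^-3 GΩ = 2.35
  1.06 GΩ → 1.06
  1300 MΩ = 1300 × 10^-3 GΩ = 1.3
Sum: 2.77 + 2.35 + 1.06 + 1.3 = 7.48

7.48 GΩ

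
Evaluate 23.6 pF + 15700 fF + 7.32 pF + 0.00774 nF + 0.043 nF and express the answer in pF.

97.36 pF

In pF:
  23.6 pF → 23.6
  15700 fF = 15700e-3 pF = 15.7
  7.32 pF → 7.32
  0.00774 nF = 0.00774e3 pF = 7.74
  0.043 nF = 0.043e3 pF = 43
Sum: 23.6 + 15.7 + 7.32 + 7.74 + 43 = 97.36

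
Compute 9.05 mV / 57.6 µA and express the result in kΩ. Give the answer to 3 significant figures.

(9.05e-3) / (57.6e-6) = 0.15712e3 Ω

0.157 kΩ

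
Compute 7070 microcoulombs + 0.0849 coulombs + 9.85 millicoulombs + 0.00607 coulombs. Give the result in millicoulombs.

In millicoulombs:
  7070 microcoulombs = 7070 × 10^-3 millicoulombs = 7.07
  0.0849 coulombs = 0.0849 × 10^3 millicoulombs = 84.9
  9.85 millicoulombs → 9.85
  0.00607 coulombs = 0.00607 × 10^3 millicoulombs = 6.07
Sum: 7.07 + 84.9 + 9.85 + 6.07 = 107.89

107.89 millicoulombs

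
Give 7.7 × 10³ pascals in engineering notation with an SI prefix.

7.7 kilopascals

= 7.7 × 10³ pascals; 10³ is kilo.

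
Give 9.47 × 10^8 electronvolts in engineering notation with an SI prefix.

947 megaelectronvolts

= 947 × 10^6 electronvolts; 10^6 is mega.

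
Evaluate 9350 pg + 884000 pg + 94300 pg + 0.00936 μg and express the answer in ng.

997.01 ng

In ng:
  9350 pg = 9350 × 10^-3 ng = 9.35
  884000 pg = 884000 × 10^-3 ng = 884
  94300 pg = 94300 × 10^-3 ng = 94.3
  0.00936 μg = 0.00936 × 10^3 ng = 9.36
Sum: 9.35 + 884 + 94.3 + 9.36 = 997.01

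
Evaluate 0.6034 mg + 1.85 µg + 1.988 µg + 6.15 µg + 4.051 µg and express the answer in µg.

617.439 µg

In µg:
  0.6034 mg = 0.6034 × 10^3 µg = 603.4
  1.85 µg → 1.85
  1.988 µg → 1.988
  6.15 µg → 6.15
  4.051 µg → 4.051
Sum: 603.4 + 1.85 + 1.988 + 6.15 + 4.051 = 617.439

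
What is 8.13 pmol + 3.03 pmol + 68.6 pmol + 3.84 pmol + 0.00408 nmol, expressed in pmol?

87.68 pmol

In pmol:
  8.13 pmol → 8.13
  3.03 pmol → 3.03
  68.6 pmol → 68.6
  3.84 pmol → 3.84
  0.00408 nmol = 0.00408 × 10^3 pmol = 4.08
Sum: 8.13 + 3.03 + 68.6 + 3.84 + 4.08 = 87.68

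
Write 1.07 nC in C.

nano = 10⁻⁹, (no prefix) = 10⁰; factor is 10⁻⁹.
1.07 × 10⁻⁹ = 0.00000000107

0.00000000107 C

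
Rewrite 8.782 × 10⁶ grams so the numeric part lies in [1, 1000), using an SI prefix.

= 8.782 × 10⁶ grams; 10⁶ is mega.

8.782 megagrams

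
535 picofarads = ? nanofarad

0.535 nanofarads

pico = 10⁻¹², nano = 10⁻⁹; factor is 10⁻³.
535 × 10⁻³ = 0.535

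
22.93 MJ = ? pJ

mega = 10⁶, pico = 10⁻¹²; factor is 10¹⁸.
22.93 × 10¹⁸ = 22930000000000000000

22930000000000000000 pJ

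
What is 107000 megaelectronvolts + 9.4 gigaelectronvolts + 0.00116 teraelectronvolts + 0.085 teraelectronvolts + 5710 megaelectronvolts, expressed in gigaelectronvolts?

208.27 gigaelectronvolts

In gigaelectronvolts:
  107000 megaelectronvolts = 107000e-3 gigaelectronvolts = 107
  9.4 gigaelectronvolts → 9.4
  0.00116 teraelectronvolts = 0.00116e3 gigaelectronvolts = 1.16
  0.085 teraelectronvolts = 0.085e3 gigaelectronvolts = 85
  5710 megaelectronvolts = 5710e-3 gigaelectronvolts = 5.71
Sum: 107 + 9.4 + 1.16 + 85 + 5.71 = 208.27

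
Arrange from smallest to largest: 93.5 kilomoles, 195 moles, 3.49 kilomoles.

195 moles < 3.49 kilomoles < 93.5 kilomoles

93.5 kilomoles = 93500 moles
195 moles = 195 moles
3.49 kilomoles = 3490 moles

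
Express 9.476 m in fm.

(no prefix) = 1e0, femto = 1e-15; factor is 1e15.
9.476 × 1e15 = 9476000000000000

9476000000000000 fm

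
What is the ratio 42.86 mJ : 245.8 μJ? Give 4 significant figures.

174.4

(42.86e-3) / (245.8e-6) = 0.17437e3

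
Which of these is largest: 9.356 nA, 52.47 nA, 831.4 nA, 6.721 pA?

831.4 nA

9.356 nA = 0.000000009356 A
52.47 nA = 0.00000005247 A
831.4 nA = 0.0000008314 A
6.721 pA = 0.000000000006721 A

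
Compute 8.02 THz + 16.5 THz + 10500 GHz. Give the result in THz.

35.02 THz

In THz:
  8.02 THz → 8.02
  16.5 THz → 16.5
  10500 GHz = 10500 × 10⁻³ THz = 10.5
Sum: 8.02 + 16.5 + 10.5 = 35.02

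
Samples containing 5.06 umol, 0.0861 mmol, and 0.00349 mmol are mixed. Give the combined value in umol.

In umol:
  5.06 umol → 5.06
  0.0861 mmol = 0.0861 × 10^3 umol = 86.1
  0.00349 mmol = 0.00349 × 10^3 umol = 3.49
Sum: 5.06 + 86.1 + 3.49 = 94.65

94.65 umol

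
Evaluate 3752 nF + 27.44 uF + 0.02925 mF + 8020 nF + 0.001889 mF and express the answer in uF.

70.351 uF

In uF:
  3752 nF = 3752 × 10⁻³ uF = 3.752
  27.44 uF → 27.44
  0.02925 mF = 0.02925 × 10³ uF = 29.25
  8020 nF = 8020 × 10⁻³ uF = 8.02
  0.001889 mF = 0.001889 × 10³ uF = 1.889
Sum: 3.752 + 27.44 + 29.25 + 8.02 + 1.889 = 70.351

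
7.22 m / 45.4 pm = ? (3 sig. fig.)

(7.22) / (45.4 × 10⁻¹²) = 0.159 × 10¹²

159000000000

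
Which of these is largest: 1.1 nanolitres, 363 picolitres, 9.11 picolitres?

1.1 nanolitres = 0.0000000011 litres
363 picolitres = 0.000000000363 litres
9.11 picolitres = 0.00000000000911 litres

1.1 nanolitres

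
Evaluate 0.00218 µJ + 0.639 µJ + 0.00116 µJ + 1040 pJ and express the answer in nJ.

643.38 nJ

In nJ:
  0.00218 µJ = 0.00218e3 nJ = 2.18
  0.639 µJ = 0.639e3 nJ = 639
  0.00116 µJ = 0.00116e3 nJ = 1.16
  1040 pJ = 1040e-3 nJ = 1.04
Sum: 2.18 + 639 + 1.16 + 1.04 = 643.38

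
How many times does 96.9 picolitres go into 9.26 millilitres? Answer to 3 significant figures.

95600000

(9.26 × 10^-3) / (96.9 × 10^-12) = 0.09556 × 10^9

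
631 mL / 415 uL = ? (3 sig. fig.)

1520

(631e-3) / (415e-6) = 1.52e3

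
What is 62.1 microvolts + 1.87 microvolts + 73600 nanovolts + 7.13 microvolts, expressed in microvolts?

144.7 microvolts

In microvolts:
  62.1 microvolts → 62.1
  1.87 microvolts → 1.87
  73600 nanovolts = 73600 × 10^-3 microvolts = 73.6
  7.13 microvolts → 7.13
Sum: 62.1 + 1.87 + 73.6 + 7.13 = 144.7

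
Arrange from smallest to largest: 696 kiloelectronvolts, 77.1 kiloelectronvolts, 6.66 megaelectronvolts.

696 kiloelectronvolts = 696000 electronvolts
77.1 kiloelectronvolts = 77100 electronvolts
6.66 megaelectronvolts = 6660000 electronvolts

77.1 kiloelectronvolts < 696 kiloelectronvolts < 6.66 megaelectronvolts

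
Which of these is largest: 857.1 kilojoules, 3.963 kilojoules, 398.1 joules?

857.1 kilojoules = 857100 joules
3.963 kilojoules = 3963 joules
398.1 joules = 398.1 joules

857.1 kilojoules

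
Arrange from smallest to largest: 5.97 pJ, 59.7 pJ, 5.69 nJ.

5.97 pJ < 59.7 pJ < 5.69 nJ

5.97 pJ = 0.00000000000597 J
59.7 pJ = 0.0000000000597 J
5.69 nJ = 0.00000000569 J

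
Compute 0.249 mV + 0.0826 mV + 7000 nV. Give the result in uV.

In uV:
  0.249 mV = 0.249e3 uV = 249
  0.0826 mV = 0.0826e3 uV = 82.6
  7000 nV = 7000e-3 uV = 7
Sum: 249 + 82.6 + 7 = 338.6

338.6 uV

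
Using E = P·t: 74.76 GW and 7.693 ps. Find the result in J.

74.76 × 10⁹ × 7.693 × 10⁻¹² = 575.12868 × 10⁻³ J

0.57512868 J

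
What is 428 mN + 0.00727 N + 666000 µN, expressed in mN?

In mN:
  428 mN → 428
  0.00727 N = 0.00727e3 mN = 7.27
  666000 µN = 666000e-3 mN = 666
Sum: 428 + 7.27 + 666 = 1101.27

1101.27 mN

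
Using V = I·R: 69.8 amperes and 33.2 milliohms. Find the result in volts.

69.8 × 33.2 × 10⁻³ = 2317.36 × 10⁻³ V

2.31736 volts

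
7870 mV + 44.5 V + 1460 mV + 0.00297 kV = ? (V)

56.8 V

In V:
  7870 mV = 7870e-3 V = 7.87
  44.5 V → 44.5
  1460 mV = 1460e-3 V = 1.46
  0.00297 kV = 0.00297e3 V = 2.97
Sum: 7.87 + 44.5 + 1.46 + 2.97 = 56.8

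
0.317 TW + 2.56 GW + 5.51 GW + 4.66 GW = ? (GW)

In GW:
  0.317 TW = 0.317e3 GW = 317
  2.56 GW → 2.56
  5.51 GW → 5.51
  4.66 GW → 4.66
Sum: 317 + 2.56 + 5.51 + 4.66 = 329.73

329.73 GW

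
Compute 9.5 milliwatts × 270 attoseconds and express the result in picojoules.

9.5e-3 × 270e-18 = 2565e-21 J

0.000002565 picojoules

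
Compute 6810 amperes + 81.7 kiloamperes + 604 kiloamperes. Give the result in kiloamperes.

692.51 kiloamperes

In kiloamperes:
  6810 amperes = 6810 × 10⁻³ kiloamperes = 6.81
  81.7 kiloamperes → 81.7
  604 kiloamperes → 604
Sum: 6.81 + 81.7 + 604 = 692.51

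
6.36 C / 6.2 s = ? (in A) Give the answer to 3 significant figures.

1.03 A

(6.36) / (6.2) = 1.0258 A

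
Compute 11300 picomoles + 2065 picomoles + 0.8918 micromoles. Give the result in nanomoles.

905.165 nanomoles

In nanomoles:
  11300 picomoles = 11300 × 10⁻³ nanomoles = 11.3
  2065 picomoles = 2065 × 10⁻³ nanomoles = 2.065
  0.8918 micromoles = 0.8918 × 10³ nanomoles = 891.8
Sum: 11.3 + 2.065 + 891.8 = 905.165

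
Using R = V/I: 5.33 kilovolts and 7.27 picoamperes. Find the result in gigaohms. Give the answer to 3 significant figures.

(5.33e3) / (7.27e-12) = 0.73315e15 Ω

733000 gigaohms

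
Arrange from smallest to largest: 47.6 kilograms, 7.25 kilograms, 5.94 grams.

47.6 kilograms = 47600 grams
7.25 kilograms = 7250 grams
5.94 grams = 5.94 grams

5.94 grams < 7.25 kilograms < 47.6 kilograms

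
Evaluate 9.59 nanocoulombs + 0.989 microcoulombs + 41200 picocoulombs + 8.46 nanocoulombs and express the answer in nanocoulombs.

1048.25 nanocoulombs

In nanocoulombs:
  9.59 nanocoulombs → 9.59
  0.989 microcoulombs = 0.989 × 10³ nanocoulombs = 989
  41200 picocoulombs = 41200 × 10⁻³ nanocoulombs = 41.2
  8.46 nanocoulombs → 8.46
Sum: 9.59 + 989 + 41.2 + 8.46 = 1048.25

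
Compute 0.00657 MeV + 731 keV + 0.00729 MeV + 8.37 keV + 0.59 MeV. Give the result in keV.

In keV:
  0.00657 MeV = 0.00657 × 10³ keV = 6.57
  731 keV → 731
  0.00729 MeV = 0.00729 × 10³ keV = 7.29
  8.37 keV → 8.37
  0.59 MeV = 0.59 × 10³ keV = 590
Sum: 6.57 + 731 + 7.29 + 8.37 + 590 = 1343.23

1343.23 keV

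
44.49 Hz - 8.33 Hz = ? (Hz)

36.16 Hz

In Hz:
  44.49 Hz → 44.49
  8.33 Hz → 8.33
Difference: 44.49 - 8.33 = 36.16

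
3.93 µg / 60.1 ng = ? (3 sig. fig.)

(3.93 × 10^-6) / (60.1 × 10^-9) = 0.06539 × 10^3

65.4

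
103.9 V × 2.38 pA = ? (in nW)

0.247282 nW

103.9 × 2.38e-12 = 247.282e-12 W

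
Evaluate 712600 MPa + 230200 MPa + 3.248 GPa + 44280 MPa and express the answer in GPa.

In GPa:
  712600 MPa = 712600 × 10^-3 GPa = 712.6
  230200 MPa = 230200 × 10^-3 GPa = 230.2
  3.248 GPa → 3.248
  44280 MPa = 44280 × 10^-3 GPa = 44.28
Sum: 712.6 + 230.2 + 3.248 + 44.28 = 990.328

990.328 GPa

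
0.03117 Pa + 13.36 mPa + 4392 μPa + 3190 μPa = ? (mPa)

In mPa:
  0.03117 Pa = 0.03117 × 10³ mPa = 31.17
  13.36 mPa → 13.36
  4392 μPa = 4392 × 10⁻³ mPa = 4.392
  3190 μPa = 3190 × 10⁻³ mPa = 3.19
Sum: 31.17 + 13.36 + 4.392 + 3.19 = 52.112

52.112 mPa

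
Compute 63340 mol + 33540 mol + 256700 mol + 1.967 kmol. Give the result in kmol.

In kmol:
  63340 mol = 63340 × 10^-3 kmol = 63.34
  33540 mol = 33540 × 10^-3 kmol = 33.54
  256700 mol = 256700 × 10^-3 kmol = 256.7
  1.967 kmol → 1.967
Sum: 63.34 + 33.54 + 256.7 + 1.967 = 355.547

355.547 kmol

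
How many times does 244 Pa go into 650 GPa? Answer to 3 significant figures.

(650 × 10^9) / (244) = 2.664 × 10^9

2660000000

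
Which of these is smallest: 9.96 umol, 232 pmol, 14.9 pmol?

9.96 umol = 0.00000996 mol
232 pmol = 0.000000000232 mol
14.9 pmol = 0.0000000000149 mol

14.9 pmol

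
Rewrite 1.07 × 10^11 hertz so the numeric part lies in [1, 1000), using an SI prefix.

107 gigahertz

= 107 × 10^9 hertz; 10^9 is giga.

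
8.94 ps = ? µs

0.00000894 µs

pico = 1e-12, micro = 1e-6; factor is 1e-6.
8.94 × 1e-6 = 0.00000894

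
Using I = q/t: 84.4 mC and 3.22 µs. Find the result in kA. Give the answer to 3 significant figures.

26.2 kA

(84.4e-3) / (3.22e-6) = 26.211e3 A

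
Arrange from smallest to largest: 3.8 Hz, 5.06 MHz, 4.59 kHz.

3.8 Hz < 4.59 kHz < 5.06 MHz

3.8 Hz = 3.8 Hz
5.06 MHz = 5060000 Hz
4.59 kHz = 4590 Hz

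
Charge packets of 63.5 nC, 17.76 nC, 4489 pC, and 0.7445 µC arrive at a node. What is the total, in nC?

In nC:
  63.5 nC → 63.5
  17.76 nC → 17.76
  4489 pC = 4489 × 10⁻³ nC = 4.489
  0.7445 µC = 0.7445 × 10³ nC = 744.5
Sum: 63.5 + 17.76 + 4.489 + 744.5 = 830.249

830.249 nC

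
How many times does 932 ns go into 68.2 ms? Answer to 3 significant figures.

73200

(68.2e-3) / (932e-9) = 0.07318e6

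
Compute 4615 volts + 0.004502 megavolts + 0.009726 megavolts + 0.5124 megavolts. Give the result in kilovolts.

In kilovolts:
  4615 volts = 4615 × 10^-3 kilovolts = 4.615
  0.004502 megavolts = 0.004502 × 10^3 kilovolts = 4.502
  0.009726 megavolts = 0.009726 × 10^3 kilovolts = 9.726
  0.5124 megavolts = 0.5124 × 10^3 kilovolts = 512.4
Sum: 4.615 + 4.502 + 9.726 + 512.4 = 531.243

531.243 kilovolts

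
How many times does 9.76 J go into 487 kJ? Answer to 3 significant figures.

49900

(487 × 10³) / (9.76) = 49.9 × 10³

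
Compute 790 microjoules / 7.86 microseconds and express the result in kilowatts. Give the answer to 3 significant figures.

0.101 kilowatts

(790e-6) / (7.86e-6) = 100.51 W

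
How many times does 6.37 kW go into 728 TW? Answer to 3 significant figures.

(728 × 10¹²) / (6.37 × 10³) = 114.3 × 10⁹

114000000000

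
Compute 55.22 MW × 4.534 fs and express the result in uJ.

0.25036748 uJ

55.22e6 × 4.534e-15 = 250.36748e-9 J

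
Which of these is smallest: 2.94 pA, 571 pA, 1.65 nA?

2.94 pA = 0.00000000000294 A
571 pA = 0.000000000571 A
1.65 nA = 0.00000000165 A

2.94 pA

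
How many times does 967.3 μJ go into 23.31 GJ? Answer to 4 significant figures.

(23.31 × 10^9) / (967.3 × 10^-6) = 0.024098 × 10^15

24100000000000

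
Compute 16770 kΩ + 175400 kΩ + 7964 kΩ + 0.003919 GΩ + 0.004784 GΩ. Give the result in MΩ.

In MΩ:
  16770 kΩ = 16770 × 10⁻³ MΩ = 16.77
  175400 kΩ = 175400 × 10⁻³ MΩ = 175.4
  7964 kΩ = 7964 × 10⁻³ MΩ = 7.964
  0.003919 GΩ = 0.003919 × 10³ MΩ = 3.919
  0.004784 GΩ = 0.004784 × 10³ MΩ = 4.784
Sum: 16.77 + 175.4 + 7.964 + 3.919 + 4.784 = 208.837

208.837 MΩ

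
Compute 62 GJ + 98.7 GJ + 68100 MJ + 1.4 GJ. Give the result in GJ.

In GJ:
  62 GJ → 62
  98.7 GJ → 98.7
  68100 MJ = 68100 × 10⁻³ GJ = 68.1
  1.4 GJ → 1.4
Sum: 62 + 98.7 + 68.1 + 1.4 = 230.2

230.2 GJ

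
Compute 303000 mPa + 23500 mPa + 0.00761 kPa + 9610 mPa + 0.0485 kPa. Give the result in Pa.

In Pa:
  303000 mPa = 303000e-3 Pa = 303
  23500 mPa = 23500e-3 Pa = 23.5
  0.00761 kPa = 0.00761e3 Pa = 7.61
  9610 mPa = 9610e-3 Pa = 9.61
  0.0485 kPa = 0.0485e3 Pa = 48.5
Sum: 303 + 23.5 + 7.61 + 9.61 + 48.5 = 392.22

392.22 Pa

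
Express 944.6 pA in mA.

0.0000009446 mA

pico = 10^-12, milli = 10^-3; factor is 10^-9.
944.6 × 10^-9 = 0.0000009446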